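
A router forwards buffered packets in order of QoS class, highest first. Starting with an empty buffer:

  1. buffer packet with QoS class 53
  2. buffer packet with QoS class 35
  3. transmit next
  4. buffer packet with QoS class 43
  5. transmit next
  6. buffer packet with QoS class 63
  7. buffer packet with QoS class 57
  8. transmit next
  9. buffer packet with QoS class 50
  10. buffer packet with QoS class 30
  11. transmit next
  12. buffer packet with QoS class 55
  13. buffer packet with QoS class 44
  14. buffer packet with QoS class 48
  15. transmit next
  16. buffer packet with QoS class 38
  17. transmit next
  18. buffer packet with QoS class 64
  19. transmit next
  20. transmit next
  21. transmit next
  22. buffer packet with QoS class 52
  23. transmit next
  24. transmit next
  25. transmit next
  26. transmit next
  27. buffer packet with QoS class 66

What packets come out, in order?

insert 53 → {53}
insert 35 → {53, 35}
transmit next → 53; now {35}
insert 43 → {43, 35}
transmit next → 43; now {35}
insert 63 → {63, 35}
insert 57 → {63, 57, 35}
transmit next → 63; now {57, 35}
insert 50 → {57, 50, 35}
insert 30 → {57, 50, 35, 30}
transmit next → 57; now {50, 35, 30}
insert 55 → {55, 50, 35, 30}
insert 44 → {55, 50, 44, 35, 30}
insert 48 → {55, 50, 48, 44, 35, 30}
transmit next → 55; now {50, 48, 44, 35, 30}
insert 38 → {50, 48, 44, 38, 35, 30}
transmit next → 50; now {48, 44, 38, 35, 30}
insert 64 → {64, 48, 44, 38, 35, 30}
transmit next → 64; now {48, 44, 38, 35, 30}
transmit next → 48; now {44, 38, 35, 30}
transmit next → 44; now {38, 35, 30}
insert 52 → {52, 38, 35, 30}
transmit next → 52; now {38, 35, 30}
transmit next → 38; now {35, 30}
transmit next → 35; now {30}
transmit next → 30; now {}
insert 66 → {66}

53, 43, 63, 57, 55, 50, 64, 48, 44, 52, 38, 35, 30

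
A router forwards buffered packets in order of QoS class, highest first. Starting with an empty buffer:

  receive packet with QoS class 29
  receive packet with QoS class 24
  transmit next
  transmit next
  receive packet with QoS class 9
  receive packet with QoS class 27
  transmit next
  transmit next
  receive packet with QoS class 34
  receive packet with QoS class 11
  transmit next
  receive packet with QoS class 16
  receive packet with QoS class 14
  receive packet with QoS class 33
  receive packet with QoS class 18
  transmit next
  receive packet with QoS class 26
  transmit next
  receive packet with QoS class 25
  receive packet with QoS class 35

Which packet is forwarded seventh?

26

insert 29 → {29}
insert 24 → {29, 24}
transmit next → 29; now {24}
transmit next → 24; now {}
insert 9 → {9}
insert 27 → {27, 9}
transmit next → 27; now {9}
transmit next → 9; now {}
insert 34 → {34}
insert 11 → {34, 11}
transmit next → 34; now {11}
insert 16 → {16, 11}
insert 14 → {16, 14, 11}
insert 33 → {33, 16, 14, 11}
insert 18 → {33, 18, 16, 14, 11}
transmit next → 33; now {18, 16, 14, 11}
insert 26 → {26, 18, 16, 14, 11}
transmit next → 26; now {18, 16, 14, 11}
insert 25 → {25, 18, 16, 14, 11}
insert 35 → {35, 25, 18, 16, 14, 11}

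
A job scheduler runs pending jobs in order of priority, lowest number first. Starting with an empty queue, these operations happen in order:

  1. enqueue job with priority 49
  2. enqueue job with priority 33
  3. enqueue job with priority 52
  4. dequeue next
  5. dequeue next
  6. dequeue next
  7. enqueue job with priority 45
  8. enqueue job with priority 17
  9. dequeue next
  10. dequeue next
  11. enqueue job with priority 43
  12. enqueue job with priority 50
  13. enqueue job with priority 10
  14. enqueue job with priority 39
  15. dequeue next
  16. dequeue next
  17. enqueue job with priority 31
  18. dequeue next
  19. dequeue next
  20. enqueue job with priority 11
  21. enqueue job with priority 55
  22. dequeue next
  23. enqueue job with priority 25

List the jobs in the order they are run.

insert 49 → {49}
insert 33 → {33, 49}
insert 52 → {33, 49, 52}
dequeue next → 33; now {49, 52}
dequeue next → 49; now {52}
dequeue next → 52; now {}
insert 45 → {45}
insert 17 → {17, 45}
dequeue next → 17; now {45}
dequeue next → 45; now {}
insert 43 → {43}
insert 50 → {43, 50}
insert 10 → {10, 43, 50}
insert 39 → {10, 39, 43, 50}
dequeue next → 10; now {39, 43, 50}
dequeue next → 39; now {43, 50}
insert 31 → {31, 43, 50}
dequeue next → 31; now {43, 50}
dequeue next → 43; now {50}
insert 11 → {11, 50}
insert 55 → {11, 50, 55}
dequeue next → 11; now {50, 55}
insert 25 → {25, 50, 55}

33 → 49 → 52 → 17 → 45 → 10 → 39 → 31 → 43 → 11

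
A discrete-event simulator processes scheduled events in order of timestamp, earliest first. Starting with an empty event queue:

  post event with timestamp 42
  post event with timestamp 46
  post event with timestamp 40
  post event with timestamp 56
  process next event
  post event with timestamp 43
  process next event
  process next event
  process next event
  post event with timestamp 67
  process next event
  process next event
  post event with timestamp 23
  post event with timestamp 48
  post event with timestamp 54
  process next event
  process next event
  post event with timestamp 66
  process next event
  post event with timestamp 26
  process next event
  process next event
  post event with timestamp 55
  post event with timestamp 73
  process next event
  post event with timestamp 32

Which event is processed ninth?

54

insert 42 → {42}
insert 46 → {42, 46}
insert 40 → {40, 42, 46}
insert 56 → {40, 42, 46, 56}
process next event → 40; now {42, 46, 56}
insert 43 → {42, 43, 46, 56}
process next event → 42; now {43, 46, 56}
process next event → 43; now {46, 56}
process next event → 46; now {56}
insert 67 → {56, 67}
process next event → 56; now {67}
process next event → 67; now {}
insert 23 → {23}
insert 48 → {23, 48}
insert 54 → {23, 48, 54}
process next event → 23; now {48, 54}
process next event → 48; now {54}
insert 66 → {54, 66}
process next event → 54; now {66}
insert 26 → {26, 66}
process next event → 26; now {66}
process next event → 66; now {}
insert 55 → {55}
insert 73 → {55, 73}
process next event → 55; now {73}
insert 32 → {32, 73}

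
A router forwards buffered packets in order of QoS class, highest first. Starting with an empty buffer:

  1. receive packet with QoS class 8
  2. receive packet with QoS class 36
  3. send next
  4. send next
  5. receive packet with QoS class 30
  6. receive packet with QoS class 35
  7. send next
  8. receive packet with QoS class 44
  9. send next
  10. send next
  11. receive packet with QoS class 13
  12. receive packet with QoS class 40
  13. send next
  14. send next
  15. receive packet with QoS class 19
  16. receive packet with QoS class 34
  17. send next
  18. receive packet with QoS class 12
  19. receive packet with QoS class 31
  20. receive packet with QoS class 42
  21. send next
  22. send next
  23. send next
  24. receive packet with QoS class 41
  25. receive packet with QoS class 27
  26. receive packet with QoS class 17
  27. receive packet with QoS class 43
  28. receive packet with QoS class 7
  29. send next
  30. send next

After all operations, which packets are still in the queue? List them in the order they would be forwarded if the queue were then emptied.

27, 17, 12, 7

insert 8 → {8}
insert 36 → {36, 8}
send next → 36; now {8}
send next → 8; now {}
insert 30 → {30}
insert 35 → {35, 30}
send next → 35; now {30}
insert 44 → {44, 30}
send next → 44; now {30}
send next → 30; now {}
insert 13 → {13}
insert 40 → {40, 13}
send next → 40; now {13}
send next → 13; now {}
insert 19 → {19}
insert 34 → {34, 19}
send next → 34; now {19}
insert 12 → {19, 12}
insert 31 → {31, 19, 12}
insert 42 → {42, 31, 19, 12}
send next → 42; now {31, 19, 12}
send next → 31; now {19, 12}
send next → 19; now {12}
insert 41 → {41, 12}
insert 27 → {41, 27, 12}
insert 17 → {41, 27, 17, 12}
insert 43 → {43, 41, 27, 17, 12}
insert 7 → {43, 41, 27, 17, 12, 7}
send next → 43; now {41, 27, 17, 12, 7}
send next → 41; now {27, 17, 12, 7}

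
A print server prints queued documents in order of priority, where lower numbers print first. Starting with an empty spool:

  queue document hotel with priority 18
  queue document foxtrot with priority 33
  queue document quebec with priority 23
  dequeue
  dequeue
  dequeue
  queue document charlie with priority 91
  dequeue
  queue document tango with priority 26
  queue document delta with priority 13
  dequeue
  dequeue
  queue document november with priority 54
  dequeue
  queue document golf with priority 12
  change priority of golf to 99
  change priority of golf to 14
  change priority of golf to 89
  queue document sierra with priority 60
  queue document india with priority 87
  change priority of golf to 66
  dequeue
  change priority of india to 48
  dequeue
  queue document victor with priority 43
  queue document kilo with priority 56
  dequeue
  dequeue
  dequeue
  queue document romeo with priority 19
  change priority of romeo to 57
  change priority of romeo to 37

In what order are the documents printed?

add hotel (priority 18) → {hotel:18}
add foxtrot (priority 33) → {hotel:18, foxtrot:33}
add quebec (priority 23) → {hotel:18, quebec:23, foxtrot:33}
dequeue → hotel; now {quebec:23, foxtrot:33}
dequeue → quebec; now {foxtrot:33}
dequeue → foxtrot; now {}
add charlie (priority 91) → {charlie:91}
dequeue → charlie; now {}
add tango (priority 26) → {tango:26}
add delta (priority 13) → {delta:13, tango:26}
dequeue → delta; now {tango:26}
dequeue → tango; now {}
add november (priority 54) → {november:54}
dequeue → november; now {}
add golf (priority 12) → {golf:12}
update golf to priority 99 → {golf:99}
update golf to priority 14 → {golf:14}
update golf to priority 89 → {golf:89}
add sierra (priority 60) → {sierra:60, golf:89}
add india (priority 87) → {sierra:60, india:87, golf:89}
update golf to priority 66 → {sierra:60, golf:66, india:87}
dequeue → sierra; now {golf:66, india:87}
update india to priority 48 → {india:48, golf:66}
dequeue → india; now {golf:66}
add victor (priority 43) → {victor:43, golf:66}
add kilo (priority 56) → {victor:43, kilo:56, golf:66}
dequeue → victor; now {kilo:56, golf:66}
dequeue → kilo; now {golf:66}
dequeue → golf; now {}
add romeo (priority 19) → {romeo:19}
update romeo to priority 57 → {romeo:57}
update romeo to priority 37 → {romeo:37}

hotel → quebec → foxtrot → charlie → delta → tango → november → sierra → india → victor → kilo → golf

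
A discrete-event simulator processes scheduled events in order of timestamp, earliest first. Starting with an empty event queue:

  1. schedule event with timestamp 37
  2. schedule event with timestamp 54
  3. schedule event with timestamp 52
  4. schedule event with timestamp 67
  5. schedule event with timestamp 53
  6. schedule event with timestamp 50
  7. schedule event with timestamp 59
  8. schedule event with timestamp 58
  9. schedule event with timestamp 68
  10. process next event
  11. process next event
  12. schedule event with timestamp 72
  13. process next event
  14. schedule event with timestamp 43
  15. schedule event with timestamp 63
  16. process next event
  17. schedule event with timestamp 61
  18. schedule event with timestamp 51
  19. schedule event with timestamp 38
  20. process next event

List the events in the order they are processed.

insert 37 → {37}
insert 54 → {37, 54}
insert 52 → {37, 52, 54}
insert 67 → {37, 52, 54, 67}
insert 53 → {37, 52, 53, 54, 67}
insert 50 → {37, 50, 52, 53, 54, 67}
insert 59 → {37, 50, 52, 53, 54, 59, 67}
insert 58 → {37, 50, 52, 53, 54, 58, 59, 67}
insert 68 → {37, 50, 52, 53, 54, 58, 59, 67, 68}
process next event → 37; now {50, 52, 53, 54, 58, 59, 67, 68}
process next event → 50; now {52, 53, 54, 58, 59, 67, 68}
insert 72 → {52, 53, 54, 58, 59, 67, 68, 72}
process next event → 52; now {53, 54, 58, 59, 67, 68, 72}
insert 43 → {43, 53, 54, 58, 59, 67, 68, 72}
insert 63 → {43, 53, 54, 58, 59, 63, 67, 68, 72}
process next event → 43; now {53, 54, 58, 59, 63, 67, 68, 72}
insert 61 → {53, 54, 58, 59, 61, 63, 67, 68, 72}
insert 51 → {51, 53, 54, 58, 59, 61, 63, 67, 68, 72}
insert 38 → {38, 51, 53, 54, 58, 59, 61, 63, 67, 68, 72}
process next event → 38; now {51, 53, 54, 58, 59, 61, 63, 67, 68, 72}

[37, 50, 52, 43, 38]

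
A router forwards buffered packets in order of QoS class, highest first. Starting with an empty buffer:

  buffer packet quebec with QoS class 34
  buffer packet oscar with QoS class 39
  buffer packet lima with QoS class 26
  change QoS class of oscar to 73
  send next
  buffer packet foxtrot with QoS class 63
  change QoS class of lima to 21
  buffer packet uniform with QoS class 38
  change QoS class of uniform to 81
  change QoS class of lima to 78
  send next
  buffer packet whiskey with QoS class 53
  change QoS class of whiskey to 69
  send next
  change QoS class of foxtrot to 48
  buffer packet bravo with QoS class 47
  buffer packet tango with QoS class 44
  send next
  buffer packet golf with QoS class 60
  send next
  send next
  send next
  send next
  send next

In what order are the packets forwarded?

oscar → uniform → lima → whiskey → golf → foxtrot → bravo → tango → quebec

add quebec (QoS class 34) → {quebec:34}
add oscar (QoS class 39) → {oscar:39, quebec:34}
add lima (QoS class 26) → {oscar:39, quebec:34, lima:26}
update oscar to QoS class 73 → {oscar:73, quebec:34, lima:26}
send next → oscar; now {quebec:34, lima:26}
add foxtrot (QoS class 63) → {foxtrot:63, quebec:34, lima:26}
update lima to QoS class 21 → {foxtrot:63, quebec:34, lima:21}
add uniform (QoS class 38) → {foxtrot:63, uniform:38, quebec:34, lima:21}
update uniform to QoS class 81 → {uniform:81, foxtrot:63, quebec:34, lima:21}
update lima to QoS class 78 → {uniform:81, lima:78, foxtrot:63, quebec:34}
send next → uniform; now {lima:78, foxtrot:63, quebec:34}
add whiskey (QoS class 53) → {lima:78, foxtrot:63, whiskey:53, quebec:34}
update whiskey to QoS class 69 → {lima:78, whiskey:69, foxtrot:63, quebec:34}
send next → lima; now {whiskey:69, foxtrot:63, quebec:34}
update foxtrot to QoS class 48 → {whiskey:69, foxtrot:48, quebec:34}
add bravo (QoS class 47) → {whiskey:69, foxtrot:48, bravo:47, quebec:34}
add tango (QoS class 44) → {whiskey:69, foxtrot:48, bravo:47, tango:44, quebec:34}
send next → whiskey; now {foxtrot:48, bravo:47, tango:44, quebec:34}
add golf (QoS class 60) → {golf:60, foxtrot:48, bravo:47, tango:44, quebec:34}
send next → golf; now {foxtrot:48, bravo:47, tango:44, quebec:34}
send next → foxtrot; now {bravo:47, tango:44, quebec:34}
send next → bravo; now {tango:44, quebec:34}
send next → tango; now {quebec:34}
send next → quebec; now {}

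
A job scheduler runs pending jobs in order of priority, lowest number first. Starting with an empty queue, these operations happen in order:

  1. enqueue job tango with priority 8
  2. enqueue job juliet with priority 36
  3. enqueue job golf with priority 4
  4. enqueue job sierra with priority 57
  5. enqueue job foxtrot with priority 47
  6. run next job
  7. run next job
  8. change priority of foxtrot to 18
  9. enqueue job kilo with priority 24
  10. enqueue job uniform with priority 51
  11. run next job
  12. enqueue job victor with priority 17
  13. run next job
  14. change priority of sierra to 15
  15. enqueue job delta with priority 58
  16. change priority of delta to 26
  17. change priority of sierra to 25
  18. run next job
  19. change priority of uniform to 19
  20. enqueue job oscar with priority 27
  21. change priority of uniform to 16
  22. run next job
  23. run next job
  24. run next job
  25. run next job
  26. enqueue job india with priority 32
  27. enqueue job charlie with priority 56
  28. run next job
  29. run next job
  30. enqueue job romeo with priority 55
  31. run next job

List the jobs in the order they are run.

golf, tango, foxtrot, victor, kilo, uniform, sierra, delta, oscar, india, juliet, romeo

add tango (priority 8) → {tango:8}
add juliet (priority 36) → {tango:8, juliet:36}
add golf (priority 4) → {golf:4, tango:8, juliet:36}
add sierra (priority 57) → {golf:4, tango:8, juliet:36, sierra:57}
add foxtrot (priority 47) → {golf:4, tango:8, juliet:36, foxtrot:47, sierra:57}
run next job → golf; now {tango:8, juliet:36, foxtrot:47, sierra:57}
run next job → tango; now {juliet:36, foxtrot:47, sierra:57}
update foxtrot to priority 18 → {foxtrot:18, juliet:36, sierra:57}
add kilo (priority 24) → {foxtrot:18, kilo:24, juliet:36, sierra:57}
add uniform (priority 51) → {foxtrot:18, kilo:24, juliet:36, uniform:51, sierra:57}
run next job → foxtrot; now {kilo:24, juliet:36, uniform:51, sierra:57}
add victor (priority 17) → {victor:17, kilo:24, juliet:36, uniform:51, sierra:57}
run next job → victor; now {kilo:24, juliet:36, uniform:51, sierra:57}
update sierra to priority 15 → {sierra:15, kilo:24, juliet:36, uniform:51}
add delta (priority 58) → {sierra:15, kilo:24, juliet:36, uniform:51, delta:58}
update delta to priority 26 → {sierra:15, kilo:24, delta:26, juliet:36, uniform:51}
update sierra to priority 25 → {kilo:24, sierra:25, delta:26, juliet:36, uniform:51}
run next job → kilo; now {sierra:25, delta:26, juliet:36, uniform:51}
update uniform to priority 19 → {uniform:19, sierra:25, delta:26, juliet:36}
add oscar (priority 27) → {uniform:19, sierra:25, delta:26, oscar:27, juliet:36}
update uniform to priority 16 → {uniform:16, sierra:25, delta:26, oscar:27, juliet:36}
run next job → uniform; now {sierra:25, delta:26, oscar:27, juliet:36}
run next job → sierra; now {delta:26, oscar:27, juliet:36}
run next job → delta; now {oscar:27, juliet:36}
run next job → oscar; now {juliet:36}
add india (priority 32) → {india:32, juliet:36}
add charlie (priority 56) → {india:32, juliet:36, charlie:56}
run next job → india; now {juliet:36, charlie:56}
run next job → juliet; now {charlie:56}
add romeo (priority 55) → {romeo:55, charlie:56}
run next job → romeo; now {charlie:56}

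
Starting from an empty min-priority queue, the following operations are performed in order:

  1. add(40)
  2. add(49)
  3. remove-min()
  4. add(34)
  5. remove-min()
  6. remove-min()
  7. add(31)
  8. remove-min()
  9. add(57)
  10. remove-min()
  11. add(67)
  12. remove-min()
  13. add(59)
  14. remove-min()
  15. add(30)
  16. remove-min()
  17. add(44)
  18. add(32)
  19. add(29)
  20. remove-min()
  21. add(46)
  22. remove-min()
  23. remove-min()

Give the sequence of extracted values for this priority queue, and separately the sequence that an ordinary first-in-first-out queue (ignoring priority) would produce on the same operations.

insert 40 → {40}
insert 49 → {40, 49}
remove-min → 40; now {49}
insert 34 → {34, 49}
remove-min → 34; now {49}
remove-min → 49; now {}
insert 31 → {31}
remove-min → 31; now {}
insert 57 → {57}
remove-min → 57; now {}
insert 67 → {67}
remove-min → 67; now {}
insert 59 → {59}
remove-min → 59; now {}
insert 30 → {30}
remove-min → 30; now {}
insert 44 → {44}
insert 32 → {32, 44}
insert 29 → {29, 32, 44}
remove-min → 29; now {32, 44}
insert 46 → {32, 44, 46}
remove-min → 32; now {44, 46}
remove-min → 44; now {46}

priority queue: 40, 34, 49, 31, 57, 67, 59, 30, 29, 32, 44; FIFO queue: [40, 49, 34, 31, 57, 67, 59, 30, 44, 32, 29]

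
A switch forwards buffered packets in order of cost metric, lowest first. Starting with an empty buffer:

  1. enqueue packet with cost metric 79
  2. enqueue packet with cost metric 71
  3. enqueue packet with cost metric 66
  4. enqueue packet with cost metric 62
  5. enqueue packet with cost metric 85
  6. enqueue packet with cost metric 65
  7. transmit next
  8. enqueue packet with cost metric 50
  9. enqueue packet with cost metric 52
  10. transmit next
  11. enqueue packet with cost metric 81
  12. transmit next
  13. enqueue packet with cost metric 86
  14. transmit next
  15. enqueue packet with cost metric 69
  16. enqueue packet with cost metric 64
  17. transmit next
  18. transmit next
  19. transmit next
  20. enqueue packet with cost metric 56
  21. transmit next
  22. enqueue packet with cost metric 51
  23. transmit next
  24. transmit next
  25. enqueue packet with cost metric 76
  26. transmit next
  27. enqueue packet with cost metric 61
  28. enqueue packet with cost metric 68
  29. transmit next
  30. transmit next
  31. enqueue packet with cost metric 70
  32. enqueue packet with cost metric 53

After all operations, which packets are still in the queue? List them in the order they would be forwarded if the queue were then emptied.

53 → 70 → 79 → 81 → 85 → 86

insert 79 → {79}
insert 71 → {71, 79}
insert 66 → {66, 71, 79}
insert 62 → {62, 66, 71, 79}
insert 85 → {62, 66, 71, 79, 85}
insert 65 → {62, 65, 66, 71, 79, 85}
transmit next → 62; now {65, 66, 71, 79, 85}
insert 50 → {50, 65, 66, 71, 79, 85}
insert 52 → {50, 52, 65, 66, 71, 79, 85}
transmit next → 50; now {52, 65, 66, 71, 79, 85}
insert 81 → {52, 65, 66, 71, 79, 81, 85}
transmit next → 52; now {65, 66, 71, 79, 81, 85}
insert 86 → {65, 66, 71, 79, 81, 85, 86}
transmit next → 65; now {66, 71, 79, 81, 85, 86}
insert 69 → {66, 69, 71, 79, 81, 85, 86}
insert 64 → {64, 66, 69, 71, 79, 81, 85, 86}
transmit next → 64; now {66, 69, 71, 79, 81, 85, 86}
transmit next → 66; now {69, 71, 79, 81, 85, 86}
transmit next → 69; now {71, 79, 81, 85, 86}
insert 56 → {56, 71, 79, 81, 85, 86}
transmit next → 56; now {71, 79, 81, 85, 86}
insert 51 → {51, 71, 79, 81, 85, 86}
transmit next → 51; now {71, 79, 81, 85, 86}
transmit next → 71; now {79, 81, 85, 86}
insert 76 → {76, 79, 81, 85, 86}
transmit next → 76; now {79, 81, 85, 86}
insert 61 → {61, 79, 81, 85, 86}
insert 68 → {61, 68, 79, 81, 85, 86}
transmit next → 61; now {68, 79, 81, 85, 86}
transmit next → 68; now {79, 81, 85, 86}
insert 70 → {70, 79, 81, 85, 86}
insert 53 → {53, 70, 79, 81, 85, 86}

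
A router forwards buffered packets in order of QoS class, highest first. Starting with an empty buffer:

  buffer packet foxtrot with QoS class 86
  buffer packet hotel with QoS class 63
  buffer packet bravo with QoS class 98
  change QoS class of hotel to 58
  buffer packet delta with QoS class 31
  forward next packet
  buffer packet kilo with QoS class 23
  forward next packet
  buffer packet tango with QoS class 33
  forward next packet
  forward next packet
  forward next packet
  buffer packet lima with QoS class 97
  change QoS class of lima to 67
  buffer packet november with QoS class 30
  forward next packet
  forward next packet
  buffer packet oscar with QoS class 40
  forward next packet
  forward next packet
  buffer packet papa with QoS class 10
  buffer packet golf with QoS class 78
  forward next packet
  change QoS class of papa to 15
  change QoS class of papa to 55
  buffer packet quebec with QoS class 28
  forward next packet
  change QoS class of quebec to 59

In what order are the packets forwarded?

add foxtrot (QoS class 86) → {foxtrot:86}
add hotel (QoS class 63) → {foxtrot:86, hotel:63}
add bravo (QoS class 98) → {bravo:98, foxtrot:86, hotel:63}
update hotel to QoS class 58 → {bravo:98, foxtrot:86, hotel:58}
add delta (QoS class 31) → {bravo:98, foxtrot:86, hotel:58, delta:31}
forward next packet → bravo; now {foxtrot:86, hotel:58, delta:31}
add kilo (QoS class 23) → {foxtrot:86, hotel:58, delta:31, kilo:23}
forward next packet → foxtrot; now {hotel:58, delta:31, kilo:23}
add tango (QoS class 33) → {hotel:58, tango:33, delta:31, kilo:23}
forward next packet → hotel; now {tango:33, delta:31, kilo:23}
forward next packet → tango; now {delta:31, kilo:23}
forward next packet → delta; now {kilo:23}
add lima (QoS class 97) → {lima:97, kilo:23}
update lima to QoS class 67 → {lima:67, kilo:23}
add november (QoS class 30) → {lima:67, november:30, kilo:23}
forward next packet → lima; now {november:30, kilo:23}
forward next packet → november; now {kilo:23}
add oscar (QoS class 40) → {oscar:40, kilo:23}
forward next packet → oscar; now {kilo:23}
forward next packet → kilo; now {}
add papa (QoS class 10) → {papa:10}
add golf (QoS class 78) → {golf:78, papa:10}
forward next packet → golf; now {papa:10}
update papa to QoS class 15 → {papa:15}
update papa to QoS class 55 → {papa:55}
add quebec (QoS class 28) → {papa:55, quebec:28}
forward next packet → papa; now {quebec:28}
update quebec to QoS class 59 → {quebec:59}

bravo, foxtrot, hotel, tango, delta, lima, november, oscar, kilo, golf, papa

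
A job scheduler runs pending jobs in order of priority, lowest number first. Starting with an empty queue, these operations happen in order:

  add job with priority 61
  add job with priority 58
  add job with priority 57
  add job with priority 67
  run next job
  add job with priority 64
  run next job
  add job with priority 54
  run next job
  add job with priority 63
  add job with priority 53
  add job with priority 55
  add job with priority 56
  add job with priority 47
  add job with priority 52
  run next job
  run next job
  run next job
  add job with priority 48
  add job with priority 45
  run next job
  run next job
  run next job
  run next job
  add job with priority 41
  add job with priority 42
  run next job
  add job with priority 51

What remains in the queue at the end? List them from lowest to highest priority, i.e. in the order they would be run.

insert 61 → {61}
insert 58 → {58, 61}
insert 57 → {57, 58, 61}
insert 67 → {57, 58, 61, 67}
run next job → 57; now {58, 61, 67}
insert 64 → {58, 61, 64, 67}
run next job → 58; now {61, 64, 67}
insert 54 → {54, 61, 64, 67}
run next job → 54; now {61, 64, 67}
insert 63 → {61, 63, 64, 67}
insert 53 → {53, 61, 63, 64, 67}
insert 55 → {53, 55, 61, 63, 64, 67}
insert 56 → {53, 55, 56, 61, 63, 64, 67}
insert 47 → {47, 53, 55, 56, 61, 63, 64, 67}
insert 52 → {47, 52, 53, 55, 56, 61, 63, 64, 67}
run next job → 47; now {52, 53, 55, 56, 61, 63, 64, 67}
run next job → 52; now {53, 55, 56, 61, 63, 64, 67}
run next job → 53; now {55, 56, 61, 63, 64, 67}
insert 48 → {48, 55, 56, 61, 63, 64, 67}
insert 45 → {45, 48, 55, 56, 61, 63, 64, 67}
run next job → 45; now {48, 55, 56, 61, 63, 64, 67}
run next job → 48; now {55, 56, 61, 63, 64, 67}
run next job → 55; now {56, 61, 63, 64, 67}
run next job → 56; now {61, 63, 64, 67}
insert 41 → {41, 61, 63, 64, 67}
insert 42 → {41, 42, 61, 63, 64, 67}
run next job → 41; now {42, 61, 63, 64, 67}
insert 51 → {42, 51, 61, 63, 64, 67}

42, 51, 61, 63, 64, 67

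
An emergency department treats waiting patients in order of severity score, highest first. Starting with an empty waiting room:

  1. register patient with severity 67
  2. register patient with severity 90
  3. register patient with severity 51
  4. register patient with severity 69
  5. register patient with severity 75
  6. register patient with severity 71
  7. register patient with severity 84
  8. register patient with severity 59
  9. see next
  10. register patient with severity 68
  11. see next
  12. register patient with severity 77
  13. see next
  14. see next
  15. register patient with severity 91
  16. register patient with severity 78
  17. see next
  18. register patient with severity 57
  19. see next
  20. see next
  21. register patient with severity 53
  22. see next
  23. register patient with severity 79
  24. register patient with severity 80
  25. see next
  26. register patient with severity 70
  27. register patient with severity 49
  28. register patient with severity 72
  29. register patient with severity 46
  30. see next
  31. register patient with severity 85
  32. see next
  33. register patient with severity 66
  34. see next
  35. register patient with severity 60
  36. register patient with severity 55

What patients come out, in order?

insert 67 → {67}
insert 90 → {90, 67}
insert 51 → {90, 67, 51}
insert 69 → {90, 69, 67, 51}
insert 75 → {90, 75, 69, 67, 51}
insert 71 → {90, 75, 71, 69, 67, 51}
insert 84 → {90, 84, 75, 71, 69, 67, 51}
insert 59 → {90, 84, 75, 71, 69, 67, 59, 51}
see next → 90; now {84, 75, 71, 69, 67, 59, 51}
insert 68 → {84, 75, 71, 69, 68, 67, 59, 51}
see next → 84; now {75, 71, 69, 68, 67, 59, 51}
insert 77 → {77, 75, 71, 69, 68, 67, 59, 51}
see next → 77; now {75, 71, 69, 68, 67, 59, 51}
see next → 75; now {71, 69, 68, 67, 59, 51}
insert 91 → {91, 71, 69, 68, 67, 59, 51}
insert 78 → {91, 78, 71, 69, 68, 67, 59, 51}
see next → 91; now {78, 71, 69, 68, 67, 59, 51}
insert 57 → {78, 71, 69, 68, 67, 59, 57, 51}
see next → 78; now {71, 69, 68, 67, 59, 57, 51}
see next → 71; now {69, 68, 67, 59, 57, 51}
insert 53 → {69, 68, 67, 59, 57, 53, 51}
see next → 69; now {68, 67, 59, 57, 53, 51}
insert 79 → {79, 68, 67, 59, 57, 53, 51}
insert 80 → {80, 79, 68, 67, 59, 57, 53, 51}
see next → 80; now {79, 68, 67, 59, 57, 53, 51}
insert 70 → {79, 70, 68, 67, 59, 57, 53, 51}
insert 49 → {79, 70, 68, 67, 59, 57, 53, 51, 49}
insert 72 → {79, 72, 70, 68, 67, 59, 57, 53, 51, 49}
insert 46 → {79, 72, 70, 68, 67, 59, 57, 53, 51, 49, 46}
see next → 79; now {72, 70, 68, 67, 59, 57, 53, 51, 49, 46}
insert 85 → {85, 72, 70, 68, 67, 59, 57, 53, 51, 49, 46}
see next → 85; now {72, 70, 68, 67, 59, 57, 53, 51, 49, 46}
insert 66 → {72, 70, 68, 67, 66, 59, 57, 53, 51, 49, 46}
see next → 72; now {70, 68, 67, 66, 59, 57, 53, 51, 49, 46}
insert 60 → {70, 68, 67, 66, 60, 59, 57, 53, 51, 49, 46}
insert 55 → {70, 68, 67, 66, 60, 59, 57, 55, 53, 51, 49, 46}

90 → 84 → 77 → 75 → 91 → 78 → 71 → 69 → 80 → 79 → 85 → 72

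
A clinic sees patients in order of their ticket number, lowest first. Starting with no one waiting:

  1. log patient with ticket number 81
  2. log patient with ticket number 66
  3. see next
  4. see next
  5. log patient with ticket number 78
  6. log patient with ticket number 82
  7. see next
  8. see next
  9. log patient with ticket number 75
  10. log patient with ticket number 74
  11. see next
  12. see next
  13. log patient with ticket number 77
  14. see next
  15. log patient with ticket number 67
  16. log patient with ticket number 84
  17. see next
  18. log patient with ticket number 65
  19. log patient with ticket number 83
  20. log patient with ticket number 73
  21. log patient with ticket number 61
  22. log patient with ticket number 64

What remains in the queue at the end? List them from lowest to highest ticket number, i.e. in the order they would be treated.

insert 81 → {81}
insert 66 → {66, 81}
see next → 66; now {81}
see next → 81; now {}
insert 78 → {78}
insert 82 → {78, 82}
see next → 78; now {82}
see next → 82; now {}
insert 75 → {75}
insert 74 → {74, 75}
see next → 74; now {75}
see next → 75; now {}
insert 77 → {77}
see next → 77; now {}
insert 67 → {67}
insert 84 → {67, 84}
see next → 67; now {84}
insert 65 → {65, 84}
insert 83 → {65, 83, 84}
insert 73 → {65, 73, 83, 84}
insert 61 → {61, 65, 73, 83, 84}
insert 64 → {61, 64, 65, 73, 83, 84}

61 → 64 → 65 → 73 → 83 → 84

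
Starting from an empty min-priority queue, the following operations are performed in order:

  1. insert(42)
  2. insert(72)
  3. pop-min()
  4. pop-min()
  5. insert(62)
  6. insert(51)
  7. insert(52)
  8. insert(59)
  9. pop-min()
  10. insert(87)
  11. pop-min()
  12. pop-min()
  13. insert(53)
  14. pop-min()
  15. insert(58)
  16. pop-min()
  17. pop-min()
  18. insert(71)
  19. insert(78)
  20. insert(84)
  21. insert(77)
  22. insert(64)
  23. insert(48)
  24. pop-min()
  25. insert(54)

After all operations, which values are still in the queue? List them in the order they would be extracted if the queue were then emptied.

[54, 64, 71, 77, 78, 84, 87]

insert 42 → {42}
insert 72 → {42, 72}
pop-min → 42; now {72}
pop-min → 72; now {}
insert 62 → {62}
insert 51 → {51, 62}
insert 52 → {51, 52, 62}
insert 59 → {51, 52, 59, 62}
pop-min → 51; now {52, 59, 62}
insert 87 → {52, 59, 62, 87}
pop-min → 52; now {59, 62, 87}
pop-min → 59; now {62, 87}
insert 53 → {53, 62, 87}
pop-min → 53; now {62, 87}
insert 58 → {58, 62, 87}
pop-min → 58; now {62, 87}
pop-min → 62; now {87}
insert 71 → {71, 87}
insert 78 → {71, 78, 87}
insert 84 → {71, 78, 84, 87}
insert 77 → {71, 77, 78, 84, 87}
insert 64 → {64, 71, 77, 78, 84, 87}
insert 48 → {48, 64, 71, 77, 78, 84, 87}
pop-min → 48; now {64, 71, 77, 78, 84, 87}
insert 54 → {54, 64, 71, 77, 78, 84, 87}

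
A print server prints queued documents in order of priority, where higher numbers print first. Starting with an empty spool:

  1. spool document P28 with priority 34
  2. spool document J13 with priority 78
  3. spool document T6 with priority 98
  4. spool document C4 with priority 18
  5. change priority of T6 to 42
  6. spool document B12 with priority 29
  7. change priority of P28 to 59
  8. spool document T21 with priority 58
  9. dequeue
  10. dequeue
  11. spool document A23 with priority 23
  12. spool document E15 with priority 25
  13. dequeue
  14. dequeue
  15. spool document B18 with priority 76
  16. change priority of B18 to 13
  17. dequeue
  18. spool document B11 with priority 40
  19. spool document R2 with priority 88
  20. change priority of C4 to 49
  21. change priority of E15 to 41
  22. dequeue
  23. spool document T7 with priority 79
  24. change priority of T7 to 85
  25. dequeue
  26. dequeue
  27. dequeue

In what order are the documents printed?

[J13, P28, T21, T6, B12, R2, T7, C4, E15]

add P28 (priority 34) → {P28:34}
add J13 (priority 78) → {J13:78, P28:34}
add T6 (priority 98) → {T6:98, J13:78, P28:34}
add C4 (priority 18) → {T6:98, J13:78, P28:34, C4:18}
update T6 to priority 42 → {J13:78, T6:42, P28:34, C4:18}
add B12 (priority 29) → {J13:78, T6:42, P28:34, B12:29, C4:18}
update P28 to priority 59 → {J13:78, P28:59, T6:42, B12:29, C4:18}
add T21 (priority 58) → {J13:78, P28:59, T21:58, T6:42, B12:29, C4:18}
dequeue → J13; now {P28:59, T21:58, T6:42, B12:29, C4:18}
dequeue → P28; now {T21:58, T6:42, B12:29, C4:18}
add A23 (priority 23) → {T21:58, T6:42, B12:29, A23:23, C4:18}
add E15 (priority 25) → {T21:58, T6:42, B12:29, E15:25, A23:23, C4:18}
dequeue → T21; now {T6:42, B12:29, E15:25, A23:23, C4:18}
dequeue → T6; now {B12:29, E15:25, A23:23, C4:18}
add B18 (priority 76) → {B18:76, B12:29, E15:25, A23:23, C4:18}
update B18 to priority 13 → {B12:29, E15:25, A23:23, C4:18, B18:13}
dequeue → B12; now {E15:25, A23:23, C4:18, B18:13}
add B11 (priority 40) → {B11:40, E15:25, A23:23, C4:18, B18:13}
add R2 (priority 88) → {R2:88, B11:40, E15:25, A23:23, C4:18, B18:13}
update C4 to priority 49 → {R2:88, C4:49, B11:40, E15:25, A23:23, B18:13}
update E15 to priority 41 → {R2:88, C4:49, E15:41, B11:40, A23:23, B18:13}
dequeue → R2; now {C4:49, E15:41, B11:40, A23:23, B18:13}
add T7 (priority 79) → {T7:79, C4:49, E15:41, B11:40, A23:23, B18:13}
update T7 to priority 85 → {T7:85, C4:49, E15:41, B11:40, A23:23, B18:13}
dequeue → T7; now {C4:49, E15:41, B11:40, A23:23, B18:13}
dequeue → C4; now {E15:41, B11:40, A23:23, B18:13}
dequeue → E15; now {B11:40, A23:23, B18:13}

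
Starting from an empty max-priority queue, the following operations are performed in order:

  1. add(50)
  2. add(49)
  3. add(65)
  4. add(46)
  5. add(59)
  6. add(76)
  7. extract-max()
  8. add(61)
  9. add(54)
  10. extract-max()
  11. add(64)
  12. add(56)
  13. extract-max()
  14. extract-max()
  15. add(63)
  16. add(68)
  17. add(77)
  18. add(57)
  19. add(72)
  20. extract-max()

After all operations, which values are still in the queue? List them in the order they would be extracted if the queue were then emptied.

72 → 68 → 63 → 59 → 57 → 56 → 54 → 50 → 49 → 46

insert 50 → {50}
insert 49 → {50, 49}
insert 65 → {65, 50, 49}
insert 46 → {65, 50, 49, 46}
insert 59 → {65, 59, 50, 49, 46}
insert 76 → {76, 65, 59, 50, 49, 46}
extract-max → 76; now {65, 59, 50, 49, 46}
insert 61 → {65, 61, 59, 50, 49, 46}
insert 54 → {65, 61, 59, 54, 50, 49, 46}
extract-max → 65; now {61, 59, 54, 50, 49, 46}
insert 64 → {64, 61, 59, 54, 50, 49, 46}
insert 56 → {64, 61, 59, 56, 54, 50, 49, 46}
extract-max → 64; now {61, 59, 56, 54, 50, 49, 46}
extract-max → 61; now {59, 56, 54, 50, 49, 46}
insert 63 → {63, 59, 56, 54, 50, 49, 46}
insert 68 → {68, 63, 59, 56, 54, 50, 49, 46}
insert 77 → {77, 68, 63, 59, 56, 54, 50, 49, 46}
insert 57 → {77, 68, 63, 59, 57, 56, 54, 50, 49, 46}
insert 72 → {77, 72, 68, 63, 59, 57, 56, 54, 50, 49, 46}
extract-max → 77; now {72, 68, 63, 59, 57, 56, 54, 50, 49, 46}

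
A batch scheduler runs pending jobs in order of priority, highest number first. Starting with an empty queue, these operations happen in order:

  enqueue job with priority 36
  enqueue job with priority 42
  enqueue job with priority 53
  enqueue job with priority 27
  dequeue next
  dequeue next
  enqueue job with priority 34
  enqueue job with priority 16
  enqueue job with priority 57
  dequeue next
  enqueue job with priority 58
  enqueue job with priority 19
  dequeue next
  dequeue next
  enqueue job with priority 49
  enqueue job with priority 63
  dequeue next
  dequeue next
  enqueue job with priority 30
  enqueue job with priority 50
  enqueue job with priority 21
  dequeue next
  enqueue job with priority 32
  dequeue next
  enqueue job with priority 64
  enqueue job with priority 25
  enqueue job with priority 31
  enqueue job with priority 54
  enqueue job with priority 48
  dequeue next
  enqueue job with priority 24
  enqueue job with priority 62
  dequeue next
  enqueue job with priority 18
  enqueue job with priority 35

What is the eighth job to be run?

insert 36 → {36}
insert 42 → {42, 36}
insert 53 → {53, 42, 36}
insert 27 → {53, 42, 36, 27}
dequeue next → 53; now {42, 36, 27}
dequeue next → 42; now {36, 27}
insert 34 → {36, 34, 27}
insert 16 → {36, 34, 27, 16}
insert 57 → {57, 36, 34, 27, 16}
dequeue next → 57; now {36, 34, 27, 16}
insert 58 → {58, 36, 34, 27, 16}
insert 19 → {58, 36, 34, 27, 19, 16}
dequeue next → 58; now {36, 34, 27, 19, 16}
dequeue next → 36; now {34, 27, 19, 16}
insert 49 → {49, 34, 27, 19, 16}
insert 63 → {63, 49, 34, 27, 19, 16}
dequeue next → 63; now {49, 34, 27, 19, 16}
dequeue next → 49; now {34, 27, 19, 16}
insert 30 → {34, 30, 27, 19, 16}
insert 50 → {50, 34, 30, 27, 19, 16}
insert 21 → {50, 34, 30, 27, 21, 19, 16}
dequeue next → 50; now {34, 30, 27, 21, 19, 16}
insert 32 → {34, 32, 30, 27, 21, 19, 16}
dequeue next → 34; now {32, 30, 27, 21, 19, 16}
insert 64 → {64, 32, 30, 27, 21, 19, 16}
insert 25 → {64, 32, 30, 27, 25, 21, 19, 16}
insert 31 → {64, 32, 31, 30, 27, 25, 21, 19, 16}
insert 54 → {64, 54, 32, 31, 30, 27, 25, 21, 19, 16}
insert 48 → {64, 54, 48, 32, 31, 30, 27, 25, 21, 19, 16}
dequeue next → 64; now {54, 48, 32, 31, 30, 27, 25, 21, 19, 16}
insert 24 → {54, 48, 32, 31, 30, 27, 25, 24, 21, 19, 16}
insert 62 → {62, 54, 48, 32, 31, 30, 27, 25, 24, 21, 19, 16}
dequeue next → 62; now {54, 48, 32, 31, 30, 27, 25, 24, 21, 19, 16}
insert 18 → {54, 48, 32, 31, 30, 27, 25, 24, 21, 19, 18, 16}
insert 35 → {54, 48, 35, 32, 31, 30, 27, 25, 24, 21, 19, 18, 16}

50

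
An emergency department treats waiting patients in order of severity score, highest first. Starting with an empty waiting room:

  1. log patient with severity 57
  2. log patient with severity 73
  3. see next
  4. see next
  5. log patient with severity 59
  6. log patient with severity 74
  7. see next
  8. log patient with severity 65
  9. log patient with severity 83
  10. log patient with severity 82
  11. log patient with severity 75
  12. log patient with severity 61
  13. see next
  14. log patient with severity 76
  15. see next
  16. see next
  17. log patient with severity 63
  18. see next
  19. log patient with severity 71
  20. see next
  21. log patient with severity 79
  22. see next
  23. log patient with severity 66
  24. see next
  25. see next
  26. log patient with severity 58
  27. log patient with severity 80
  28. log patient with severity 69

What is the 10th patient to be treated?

insert 57 → {57}
insert 73 → {73, 57}
see next → 73; now {57}
see next → 57; now {}
insert 59 → {59}
insert 74 → {74, 59}
see next → 74; now {59}
insert 65 → {65, 59}
insert 83 → {83, 65, 59}
insert 82 → {83, 82, 65, 59}
insert 75 → {83, 82, 75, 65, 59}
insert 61 → {83, 82, 75, 65, 61, 59}
see next → 83; now {82, 75, 65, 61, 59}
insert 76 → {82, 76, 75, 65, 61, 59}
see next → 82; now {76, 75, 65, 61, 59}
see next → 76; now {75, 65, 61, 59}
insert 63 → {75, 65, 63, 61, 59}
see next → 75; now {65, 63, 61, 59}
insert 71 → {71, 65, 63, 61, 59}
see next → 71; now {65, 63, 61, 59}
insert 79 → {79, 65, 63, 61, 59}
see next → 79; now {65, 63, 61, 59}
insert 66 → {66, 65, 63, 61, 59}
see next → 66; now {65, 63, 61, 59}
see next → 65; now {63, 61, 59}
insert 58 → {63, 61, 59, 58}
insert 80 → {80, 63, 61, 59, 58}
insert 69 → {80, 69, 63, 61, 59, 58}

66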